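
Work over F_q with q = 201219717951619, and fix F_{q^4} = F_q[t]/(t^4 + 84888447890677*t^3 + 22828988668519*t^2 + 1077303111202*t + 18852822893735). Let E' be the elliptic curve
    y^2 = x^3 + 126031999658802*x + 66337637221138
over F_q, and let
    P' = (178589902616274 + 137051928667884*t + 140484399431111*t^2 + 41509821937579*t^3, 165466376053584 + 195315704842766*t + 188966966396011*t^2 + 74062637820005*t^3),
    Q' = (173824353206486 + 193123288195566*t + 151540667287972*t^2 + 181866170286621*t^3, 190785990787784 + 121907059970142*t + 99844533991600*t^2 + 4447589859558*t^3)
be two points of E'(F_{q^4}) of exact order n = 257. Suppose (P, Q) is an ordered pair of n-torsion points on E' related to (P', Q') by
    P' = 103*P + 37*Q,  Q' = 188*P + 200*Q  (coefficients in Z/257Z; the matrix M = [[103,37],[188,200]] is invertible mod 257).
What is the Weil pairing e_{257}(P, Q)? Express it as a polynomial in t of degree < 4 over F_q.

Alternating bilinearity on E[257] (values in mu_{257} in F_{201219717951619^4}) gives e(P',Q') = e(P,Q)^det(M).
Inverting 23 mod 257: 190. Thus e_{257}(P,Q) = e(P',Q')^{190}.
Build f_{257,P'} and f_{257,Q'} via the 9-bit ladder of 257=100000001_2; evaluate at shifted divisors; quotient in F_{201219717951619^4}.
Miller gives e_{257}(P',Q') = 170908793897777 + 172334272898857*t + 109883168757007*t^2 + 133843990388076*t^3 in F_{201219717951619^4}.
Finally e_{257}(P,Q) = 45549410670000 + 167590448312588*t + 174051445970415*t^2 + 23723820525920*t^3.

45549410670000 + 167590448312588*t + 174051445970415*t^2 + 23723820525920*t^3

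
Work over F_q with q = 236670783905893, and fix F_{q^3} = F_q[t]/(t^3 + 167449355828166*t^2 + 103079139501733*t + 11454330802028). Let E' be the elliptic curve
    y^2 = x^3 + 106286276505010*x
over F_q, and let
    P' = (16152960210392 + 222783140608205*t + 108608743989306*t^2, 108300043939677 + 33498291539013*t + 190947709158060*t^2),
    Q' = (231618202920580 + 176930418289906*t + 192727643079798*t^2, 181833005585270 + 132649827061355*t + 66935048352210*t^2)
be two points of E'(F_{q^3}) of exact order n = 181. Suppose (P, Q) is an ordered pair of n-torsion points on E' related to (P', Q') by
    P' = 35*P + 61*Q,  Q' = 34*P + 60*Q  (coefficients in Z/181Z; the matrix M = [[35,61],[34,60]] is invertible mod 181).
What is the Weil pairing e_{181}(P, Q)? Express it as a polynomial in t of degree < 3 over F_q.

199028968382444 + 6625565953645*t + 177942455082592*t^2

e_{181} is bilinear + alternating on E[181], so e_{181}(35*P + 61*Q, 34*P + 60*Q) = e_{181}(P,Q)^(35*60-61*34).
So e_{181}(P,Q) = e_{181}(P',Q')^{7}, since 26*7 = 1 mod 181.
Miller loop for e_{181} over F_{236670783905893^3}: bits of 181 = 10110101; 7 double steps + 4 add steps, l/v at each.
f_P(D_Q)/f_Q(D_P) = 150079204851520 + 133855931805496*t + 210480118263303*t^2.
Raise to 7: e(P,Q) = 199028968382444 + 6625565953645*t + 177942455082592*t^2 in mu_{181}.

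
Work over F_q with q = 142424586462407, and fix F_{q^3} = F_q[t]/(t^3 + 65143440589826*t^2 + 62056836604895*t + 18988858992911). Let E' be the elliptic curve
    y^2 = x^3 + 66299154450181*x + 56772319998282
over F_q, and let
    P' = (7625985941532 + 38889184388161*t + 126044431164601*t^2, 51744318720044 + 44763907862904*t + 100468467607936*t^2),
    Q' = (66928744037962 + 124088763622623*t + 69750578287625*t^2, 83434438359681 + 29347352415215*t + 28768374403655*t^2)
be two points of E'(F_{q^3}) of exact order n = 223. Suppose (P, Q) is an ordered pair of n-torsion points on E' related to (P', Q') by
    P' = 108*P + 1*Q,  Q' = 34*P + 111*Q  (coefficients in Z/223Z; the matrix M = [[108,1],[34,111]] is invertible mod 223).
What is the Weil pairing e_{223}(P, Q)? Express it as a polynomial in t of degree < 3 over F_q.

Since e_{223}(P,P)=e_{223}(Q,Q)=1 and e_{223}(Q,P)=e_{223}(P,Q)^{-1}, expanding e_{223}(108*P + 1*Q,34*P + 111*Q) leaves e(P,Q)^det(M).
So e_{223}(P,Q) = e_{223}(P',Q')^{38}, since 135*38 = 1 mod 223.
Build f_{223,P'} and f_{223,Q'} via the 8-bit ladder of 223=11011111_2; evaluate at shifted divisors; quotient in F_{142424586462407^3}.
Result: e(P',Q') = 102564024211694 + 117363268198046*t + 137785768646640*t^2.
e_{223}(P,Q) = (102564024211694 + 117363268198046*t + 137785768646640*t^2)^{38} = 82501108980520 + 63389373382391*t + 75491214376370*t^2.

82501108980520 + 63389373382391*t + 75491214376370*t^2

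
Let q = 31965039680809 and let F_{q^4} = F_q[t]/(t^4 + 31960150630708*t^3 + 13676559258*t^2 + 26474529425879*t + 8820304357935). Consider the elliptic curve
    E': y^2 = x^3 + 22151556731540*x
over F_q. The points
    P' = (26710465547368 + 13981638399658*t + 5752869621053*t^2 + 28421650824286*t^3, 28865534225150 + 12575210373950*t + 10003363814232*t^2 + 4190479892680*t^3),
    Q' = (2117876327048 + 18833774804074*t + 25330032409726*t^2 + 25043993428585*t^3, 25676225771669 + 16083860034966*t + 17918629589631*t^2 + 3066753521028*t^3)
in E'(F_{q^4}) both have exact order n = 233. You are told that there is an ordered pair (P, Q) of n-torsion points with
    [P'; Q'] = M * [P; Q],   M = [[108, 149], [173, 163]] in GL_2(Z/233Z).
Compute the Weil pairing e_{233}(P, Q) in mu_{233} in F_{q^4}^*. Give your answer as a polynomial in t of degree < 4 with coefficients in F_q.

Alternating bilinearity on E[233] (values in mu_{233} in F_{31965039680809^4}) gives e(P',Q') = e(P,Q)^det(M).
Hence e(P,Q) = e(P',Q')^{220} where 220 = 215^{-1} mod 233.
Double-and-add over 11101001: 8-1 doublings, 5-1 additions; each step l_{T,T}/v_{2T} or l_{T,P'}/v at Q'+S for random S.
f_P(D_Q)/f_Q(D_P) = 3159576809899 + 11644166724821*t + 28601704001108*t^2 + 25094237456290*t^3.
(3159576809899 + 11644166724821*t + 28601704001108*t^2 + 25094237456290*t^3)^{220} mod (31965039680809,f) = 17000670817089 + 5411710289329*t + 18402910923528*t^2 + 13323900590086*t^3.

17000670817089 + 5411710289329*t + 18402910923528*t^2 + 13323900590086*t^3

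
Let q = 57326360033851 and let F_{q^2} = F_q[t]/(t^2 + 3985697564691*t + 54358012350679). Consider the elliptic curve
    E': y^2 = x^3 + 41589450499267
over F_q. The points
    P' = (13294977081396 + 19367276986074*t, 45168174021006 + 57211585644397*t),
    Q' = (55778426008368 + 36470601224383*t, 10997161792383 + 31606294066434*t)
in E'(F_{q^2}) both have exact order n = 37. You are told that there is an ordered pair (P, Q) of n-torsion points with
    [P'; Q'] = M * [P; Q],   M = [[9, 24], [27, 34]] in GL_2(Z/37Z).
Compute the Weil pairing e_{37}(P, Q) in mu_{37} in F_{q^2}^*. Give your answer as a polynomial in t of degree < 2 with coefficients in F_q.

193404631584 + 50428326096158*t

Under M = [[9,24],[27,34]] in GL_2(Z/37), e_{37}(P',Q') = e_{37}(P,Q)^(9*34-24*27 mod 37).
det M = 9*34 - 24*27 = -342 = 28 (mod 37); 28^{-1} = 4 (mod 37).
n = 37 = (100101)_2 (6 bits, wt 3); accumulate f_{37,P'}(Q'+S)/f_{37,P'}(S) along the 5-step ladder.
f_P(D_Q)/f_Q(D_P) = 2173101162248 + 29596541236536*t.
Finally e_{37}(P,Q) = 193404631584 + 50428326096158*t.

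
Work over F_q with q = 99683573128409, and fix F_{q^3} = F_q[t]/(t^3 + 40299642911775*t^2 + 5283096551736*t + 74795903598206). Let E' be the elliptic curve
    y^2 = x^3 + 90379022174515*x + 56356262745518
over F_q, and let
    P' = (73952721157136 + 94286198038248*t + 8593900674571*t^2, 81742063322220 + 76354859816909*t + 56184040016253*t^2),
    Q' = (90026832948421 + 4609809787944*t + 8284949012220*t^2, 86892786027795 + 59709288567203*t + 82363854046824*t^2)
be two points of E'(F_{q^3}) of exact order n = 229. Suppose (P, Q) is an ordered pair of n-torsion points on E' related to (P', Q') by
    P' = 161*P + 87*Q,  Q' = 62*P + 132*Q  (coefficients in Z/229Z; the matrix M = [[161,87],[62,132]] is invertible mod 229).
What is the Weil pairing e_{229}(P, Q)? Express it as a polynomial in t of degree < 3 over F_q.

e_{229}(aP+bQ,cP+dQ) = e_{229}(P,Q)^(ad-bc); with (a,b,c,d)=(161,87,62,132) this gives the det-229 law.
Hence e(P,Q) = e(P',Q')^{225} where 225 = 57^{-1} mod 229.
8-bit Miller (11100101) on E'/F_{99683573128409} with a'=90379022174515, b'=56356262745518: accumulate tangent/chord ratios at Q'+S and P'+S'.
Miller gives e_{229}(P',Q') = 23802109806305 + 81511912886980*t + 76799575793884*t^2 in F_{99683573128409^3}.
Thus e_{229}(P,Q) = 11212203678138 + 34559661040295*t + 59801275969817*t^2.

11212203678138 + 34559661040295*t + 59801275969817*t^2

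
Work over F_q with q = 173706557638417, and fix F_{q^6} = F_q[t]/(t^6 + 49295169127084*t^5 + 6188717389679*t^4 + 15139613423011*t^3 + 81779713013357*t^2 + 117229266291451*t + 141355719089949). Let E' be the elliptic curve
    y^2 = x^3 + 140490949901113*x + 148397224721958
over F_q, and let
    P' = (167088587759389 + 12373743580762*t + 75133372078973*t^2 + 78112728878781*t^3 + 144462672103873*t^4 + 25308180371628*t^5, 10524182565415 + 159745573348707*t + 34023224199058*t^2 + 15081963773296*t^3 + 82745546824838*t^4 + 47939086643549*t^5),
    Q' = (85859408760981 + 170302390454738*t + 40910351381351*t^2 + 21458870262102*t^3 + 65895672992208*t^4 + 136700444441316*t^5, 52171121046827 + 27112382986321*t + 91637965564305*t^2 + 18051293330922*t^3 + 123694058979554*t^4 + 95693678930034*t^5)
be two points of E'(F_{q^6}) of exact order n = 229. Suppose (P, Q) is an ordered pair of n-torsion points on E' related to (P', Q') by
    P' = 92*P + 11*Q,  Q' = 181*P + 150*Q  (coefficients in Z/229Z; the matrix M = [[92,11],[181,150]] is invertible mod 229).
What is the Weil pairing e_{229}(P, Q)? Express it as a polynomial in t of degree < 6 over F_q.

16845472037055 + 46721158363595*t + 163927168568087*t^2 + 834591026711*t^3 + 153120302435458*t^4 + 156147896227728*t^5

e_{229}(aP+bQ,cP+dQ) = e_{229}(P,Q)^(ad-bc); with (a,b,c,d)=(92,11,181,150) this gives the det-229 law.
det M = 92*150 - 11*181 = 11809 = 130 (mod 229); 130^{-1} = 37 (mod 229).
Miller loop for e_{229} over F_{173706557638417^6}: bits of 229 = 11100101; 7 double steps + 4 add steps, l/v at each.
The quotient is 74172014771816 + 37218738866015*t + 32141175564520*t^2 + 9426302085876*t^3 + 39390906541562*t^4 + 66296366522043*t^5.
e_{229}(P,Q) = (74172014771816 + 37218738866015*t + 32141175564520*t^2 + 9426302085876*t^3 + 39390906541562*t^4 + 66296366522043*t^5)^{37} = 16845472037055 + 46721158363595*t + 163927168568087*t^2 + 834591026711*t^3 + 153120302435458*t^4 + 156147896227728*t^5.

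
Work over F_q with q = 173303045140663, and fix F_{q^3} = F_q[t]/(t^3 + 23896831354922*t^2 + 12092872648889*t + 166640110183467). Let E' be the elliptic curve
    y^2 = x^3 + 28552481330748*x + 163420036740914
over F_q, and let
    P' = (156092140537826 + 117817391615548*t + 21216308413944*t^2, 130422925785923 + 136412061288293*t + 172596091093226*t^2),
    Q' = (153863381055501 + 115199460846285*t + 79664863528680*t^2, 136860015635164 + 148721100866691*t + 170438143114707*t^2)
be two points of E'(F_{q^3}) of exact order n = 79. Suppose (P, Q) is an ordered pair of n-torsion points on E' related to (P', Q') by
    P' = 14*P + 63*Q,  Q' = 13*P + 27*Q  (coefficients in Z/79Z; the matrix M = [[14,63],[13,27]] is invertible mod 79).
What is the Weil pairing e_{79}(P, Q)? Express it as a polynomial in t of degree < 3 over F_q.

Alternating bilinearity on E[79] (values in mu_{79} in F_{173303045140663^3}) gives e(P',Q') = e(P,Q)^det(M).
Inverting 33 mod 79: 12. Thus e_{79}(P,Q) = e(P',Q')^{12}.
Build f_{79,P'} and f_{79,Q'} via the 7-bit ladder of 79=1001111_2; evaluate at shifted divisors; quotient in F_{173303045140663^3}.
e_{79}(P',Q') = 10028276568997 + 152196754431954*t + 85473465043241*t^2.
e_{79}(P,Q) = (10028276568997 + 152196754431954*t + 85473465043241*t^2)^{12} = 59686962665169 + 109867913938109*t + 93482409633543*t^2.

59686962665169 + 109867913938109*t + 93482409633543*t^2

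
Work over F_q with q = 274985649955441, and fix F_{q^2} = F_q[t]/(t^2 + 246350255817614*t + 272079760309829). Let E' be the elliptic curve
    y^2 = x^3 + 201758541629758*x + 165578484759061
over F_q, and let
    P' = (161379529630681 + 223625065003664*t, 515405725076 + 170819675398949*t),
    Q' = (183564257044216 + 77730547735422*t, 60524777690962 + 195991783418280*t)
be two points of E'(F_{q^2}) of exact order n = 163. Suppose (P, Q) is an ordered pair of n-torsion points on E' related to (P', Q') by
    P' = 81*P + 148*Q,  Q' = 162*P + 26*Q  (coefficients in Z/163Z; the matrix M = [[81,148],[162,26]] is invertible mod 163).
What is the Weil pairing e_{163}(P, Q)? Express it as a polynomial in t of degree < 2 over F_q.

114939846097087 + 245457113879364*t

Since e_{163}(P,P)=e_{163}(Q,Q)=1 and e_{163}(Q,P)=e_{163}(P,Q)^{-1}, expanding e_{163}(81*P + 148*Q,162*P + 26*Q) leaves e(P,Q)^det(M).
det M = 81*26 - 148*162 = -21870 = 135 (mod 163); 135^{-1} = 64 (mod 163).
8-bit Miller (10100011) on E'/F_{274985649955441} with a'=201758541629758, b'=165578484759061: accumulate tangent/chord ratios at Q'+S and P'+S'.
So e_{163}(P',Q') = 104814949387391 + 210795006730954*t.
e_{163}(P,Q) = (104814949387391 + 210795006730954*t)^{64} = 114939846097087 + 245457113879364*t.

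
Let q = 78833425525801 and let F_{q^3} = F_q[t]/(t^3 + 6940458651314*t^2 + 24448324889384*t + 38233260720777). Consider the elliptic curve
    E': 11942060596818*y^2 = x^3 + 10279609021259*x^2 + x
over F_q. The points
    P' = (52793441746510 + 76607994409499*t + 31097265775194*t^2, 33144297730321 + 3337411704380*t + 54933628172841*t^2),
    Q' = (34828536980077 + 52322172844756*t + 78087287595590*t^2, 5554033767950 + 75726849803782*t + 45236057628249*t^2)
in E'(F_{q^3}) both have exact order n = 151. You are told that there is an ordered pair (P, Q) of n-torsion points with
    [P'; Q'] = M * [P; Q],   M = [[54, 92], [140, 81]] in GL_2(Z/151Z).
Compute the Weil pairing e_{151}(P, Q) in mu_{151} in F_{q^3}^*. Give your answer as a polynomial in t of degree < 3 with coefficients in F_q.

76552164431014 + 68241278663887*t + 34774657923289*t^2

e_{151} is bilinear + alternating on E[151], so e_{151}(54*P + 92*Q, 140*P + 81*Q) = e_{151}(P,Q)^(54*81-92*140).
det(M) mod 151 = 101; its inverse in (Z/151)^* is 3 (check: 101*3 mod 151 = 1).
Set x_W=33444109394087*u+11751457480992, y_W=33444109394087*v; then E': y_W^2=x_W^3+67021246153482.
Miller loop for e_{151} over F_{78833425525801^3}: bits of 151 = 10010111; 7 double steps + 4 add steps, l/v at each.
e_{151}(P',Q') = 55273939902998 + 13110608816160*t + 36943464272674*t^2.
Thus e_{151}(P,Q) = 76552164431014 + 68241278663887*t + 34774657923289*t^2.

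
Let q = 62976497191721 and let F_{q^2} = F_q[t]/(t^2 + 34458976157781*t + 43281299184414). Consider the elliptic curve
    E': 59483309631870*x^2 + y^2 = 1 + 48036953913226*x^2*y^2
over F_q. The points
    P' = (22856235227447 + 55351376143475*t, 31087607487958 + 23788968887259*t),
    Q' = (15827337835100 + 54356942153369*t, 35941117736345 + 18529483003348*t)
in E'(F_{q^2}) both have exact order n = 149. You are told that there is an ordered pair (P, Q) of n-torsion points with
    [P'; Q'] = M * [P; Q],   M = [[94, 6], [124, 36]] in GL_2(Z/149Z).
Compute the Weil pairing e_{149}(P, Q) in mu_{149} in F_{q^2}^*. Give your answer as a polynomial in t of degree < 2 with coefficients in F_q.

47512408997504 + 58386608621603*t

Alternating bilinearity on E[149] (values in mu_{149} in F_{62976497191721^2}) gives e(P',Q') = e(P,Q)^det(M).
Inverting 107 mod 149: 39. Thus e_{149}(P,Q) = e(P',Q')^{39}.
Edwards->Montgomery: u=(1+y)/(1-y), v=u/x -> 20540062089871v^2=u^3+55459129607853u^2+u; then x_W=2861588929661u+59904375385330: y^2=x^3+37694265562777*x+26197017757478.
Build f_{149,P'} and f_{149,Q'} via the 8-bit ladder of 149=10010101_2; evaluate at shifted divisors; quotient in F_{62976497191721^2}.
Miller gives e_{149}(P',Q') = 3884783313388 + 9903355377970*t in F_{62976497191721^2}.
Thus e_{149}(P,Q) = 47512408997504 + 58386608621603*t.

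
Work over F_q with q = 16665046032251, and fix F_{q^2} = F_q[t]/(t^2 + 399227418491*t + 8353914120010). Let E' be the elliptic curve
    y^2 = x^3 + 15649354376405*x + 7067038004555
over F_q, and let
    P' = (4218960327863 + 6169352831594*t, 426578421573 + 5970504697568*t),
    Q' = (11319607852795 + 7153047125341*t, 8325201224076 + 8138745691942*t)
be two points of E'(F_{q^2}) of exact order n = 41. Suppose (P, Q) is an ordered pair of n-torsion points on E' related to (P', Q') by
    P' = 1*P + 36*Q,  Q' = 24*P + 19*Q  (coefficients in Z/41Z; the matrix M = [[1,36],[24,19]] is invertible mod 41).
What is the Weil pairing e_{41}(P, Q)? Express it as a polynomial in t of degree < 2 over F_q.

e_{41}(aP+bQ,cP+dQ) = e_{41}(P,Q)^(ad-bc); with (a,b,c,d)=(1,36,24,19) this gives the det-41 law.
So e_{41}(P,Q) = e_{41}(P',Q')^{18}, since 16*18 = 1 mod 41.
Double-and-add over 101001: 6-1 doublings, 3-1 additions; each step l_{T,T}/v_{2T} or l_{T,P'}/v at Q'+S for random S.
e_{41}(P',Q') = 15621607175918 + 2605009013018*t.
Raise to 18: e(P,Q) = 14451434943038 + 2015118448989*t in mu_{41}.

14451434943038 + 2015118448989*t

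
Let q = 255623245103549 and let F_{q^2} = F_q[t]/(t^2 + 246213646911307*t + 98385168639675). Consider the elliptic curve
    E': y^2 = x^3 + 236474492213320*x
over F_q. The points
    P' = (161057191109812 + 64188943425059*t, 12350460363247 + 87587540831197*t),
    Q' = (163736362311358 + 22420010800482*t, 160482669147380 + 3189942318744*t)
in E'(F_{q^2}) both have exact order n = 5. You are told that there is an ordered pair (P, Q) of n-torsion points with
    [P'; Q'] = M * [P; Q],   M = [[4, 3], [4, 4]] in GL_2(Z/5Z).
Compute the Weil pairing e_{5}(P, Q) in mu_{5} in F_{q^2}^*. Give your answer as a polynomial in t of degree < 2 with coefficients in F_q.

Under M = [[4,3],[4,4]] in GL_2(Z/5), e_{5}(P',Q') = e_{5}(P,Q)^(4*4-3*4 mod 5).
4*4 - 3*4 = 4; reduced mod 5: det = 4, inverse 4.
Double-and-add over 101: 3-1 doublings, 2-1 additions; each step l_{T,T}/v_{2T} or l_{T,P'}/v at Q'+S for random S.
The quotient is 211800475646167 + 248048585091924*t.
Hence e(P,Q) = 222858169561583 + 7574660011625*t in F_{255623245103549^2}^*.

222858169561583 + 7574660011625*t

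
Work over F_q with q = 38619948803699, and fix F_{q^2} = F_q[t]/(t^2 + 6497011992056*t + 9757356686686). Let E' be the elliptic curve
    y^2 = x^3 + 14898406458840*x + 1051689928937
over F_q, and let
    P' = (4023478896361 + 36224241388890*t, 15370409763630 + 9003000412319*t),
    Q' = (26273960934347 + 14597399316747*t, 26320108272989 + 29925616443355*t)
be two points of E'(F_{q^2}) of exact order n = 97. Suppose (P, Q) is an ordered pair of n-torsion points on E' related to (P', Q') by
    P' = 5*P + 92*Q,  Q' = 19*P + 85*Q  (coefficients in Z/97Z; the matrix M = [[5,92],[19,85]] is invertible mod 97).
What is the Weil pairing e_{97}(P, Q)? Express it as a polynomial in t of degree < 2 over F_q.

Under M = [[5,92],[19,85]] in GL_2(Z/97), e_{97}(P',Q') = e_{97}(P,Q)^(5*85-92*19 mod 97).
det(M) mod 97 = 35; its inverse in (Z/97)^* is 61 (check: 35*61 mod 97 = 1).
n = 97 = (1100001)_2 (7 bits, wt 3); accumulate f_{97,P'}(Q'+S)/f_{97,P'}(S) along the 6-step ladder.
So e_{97}(P',Q') = 26562818518700 + 17304520545129*t.
e_{97}(P,Q) = (26562818518700 + 17304520545129*t)^{61} = 5647512906172 + 34261416893220*t.

5647512906172 + 34261416893220*t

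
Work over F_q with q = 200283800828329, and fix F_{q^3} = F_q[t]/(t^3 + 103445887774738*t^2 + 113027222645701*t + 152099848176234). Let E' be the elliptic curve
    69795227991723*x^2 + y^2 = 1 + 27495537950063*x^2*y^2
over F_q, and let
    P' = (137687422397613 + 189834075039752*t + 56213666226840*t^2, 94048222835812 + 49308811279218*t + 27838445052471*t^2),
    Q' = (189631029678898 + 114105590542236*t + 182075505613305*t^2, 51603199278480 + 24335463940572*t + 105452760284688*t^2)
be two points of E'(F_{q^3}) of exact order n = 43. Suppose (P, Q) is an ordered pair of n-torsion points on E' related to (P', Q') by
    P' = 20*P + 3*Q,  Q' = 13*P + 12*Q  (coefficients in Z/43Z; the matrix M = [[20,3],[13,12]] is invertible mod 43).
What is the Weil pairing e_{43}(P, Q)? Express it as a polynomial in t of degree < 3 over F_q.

Under M = [[20,3],[13,12]] in GL_2(Z/43), e_{43}(P',Q') = e_{43}(P,Q)^(20*12-3*13 mod 43).
So e_{43}(P,Q) = e_{43}(P',Q')^{3}, since 29*3 = 1 mod 43.
Edwards->Montgomery: u=(1+y)/(1-y), v=u/x -> 169732552310447v^2=u^3+75995802975939u^2+u; then x_W=10574922510415u+149737661542517: y^2=x^3+36584974957682*x+7834953782931.
6-bit Miller (101011) on E'/F_{200283800828329} with a'=36584974957682, b'=7834953782931: accumulate tangent/chord ratios at Q'+S and P'+S'.
e_{43}(P',Q') = 411368278563 + 109134994822407*t + 143704562087073*t^2.
Finally e_{43}(P,Q) = 111188488711411 + 69477363589752*t + 10009242693501*t^2.

111188488711411 + 69477363589752*t + 10009242693501*t^2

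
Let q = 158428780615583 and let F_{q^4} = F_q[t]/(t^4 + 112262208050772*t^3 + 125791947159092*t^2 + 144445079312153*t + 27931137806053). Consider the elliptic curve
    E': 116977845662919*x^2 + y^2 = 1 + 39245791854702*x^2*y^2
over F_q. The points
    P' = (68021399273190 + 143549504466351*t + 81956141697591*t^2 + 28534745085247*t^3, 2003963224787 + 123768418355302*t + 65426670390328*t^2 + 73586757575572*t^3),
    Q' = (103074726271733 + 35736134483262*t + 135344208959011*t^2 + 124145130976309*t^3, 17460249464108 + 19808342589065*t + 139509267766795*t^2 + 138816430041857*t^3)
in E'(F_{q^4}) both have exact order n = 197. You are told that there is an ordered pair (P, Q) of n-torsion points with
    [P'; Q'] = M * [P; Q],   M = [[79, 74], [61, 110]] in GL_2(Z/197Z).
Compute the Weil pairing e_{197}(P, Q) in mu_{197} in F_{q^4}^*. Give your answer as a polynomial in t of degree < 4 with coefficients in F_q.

10640942314639 + 94379584539184*t + 99884453568448*t^2 + 1628953792635*t^3

Alternating bilinearity on E[197] (values in mu_{197} in F_{158428780615583^4}) gives e(P',Q') = e(P,Q)^det(M).
So e_{197}(P,Q) = e_{197}(P',Q')^{96}, since 39*96 = 1 mod 197.
Edwards a_E,d_E -> Montgomery A=153378580876406,B=5749052529072 -> Weierstrass 78087738866116,29469058216138 via alpha=105251663227395,beta=59040208605950.
n = 197 = (11000101)_2 (8 bits, wt 4); accumulate f_{197,P'}(Q'+S)/f_{197,P'}(S) along the 7-step ladder.
Result: e(P',Q') = 72792419955085 + 22176847333318*t + 799344531460*t^2 + 154507346785063*t^3.
Finally e_{197}(P,Q) = 10640942314639 + 94379584539184*t + 99884453568448*t^2 + 1628953792635*t^3.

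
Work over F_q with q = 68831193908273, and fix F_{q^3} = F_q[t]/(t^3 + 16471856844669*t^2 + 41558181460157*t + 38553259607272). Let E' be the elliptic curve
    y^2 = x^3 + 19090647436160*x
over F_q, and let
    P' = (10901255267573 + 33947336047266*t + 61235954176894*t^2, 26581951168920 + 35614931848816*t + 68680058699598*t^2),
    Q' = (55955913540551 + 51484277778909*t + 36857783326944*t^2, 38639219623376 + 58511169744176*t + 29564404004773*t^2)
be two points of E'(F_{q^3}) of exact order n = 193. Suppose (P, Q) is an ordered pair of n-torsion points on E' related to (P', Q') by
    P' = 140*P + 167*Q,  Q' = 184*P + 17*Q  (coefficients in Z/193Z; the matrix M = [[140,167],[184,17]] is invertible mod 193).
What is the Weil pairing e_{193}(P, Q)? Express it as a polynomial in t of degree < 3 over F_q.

Since e_{193}(P,P)=e_{193}(Q,Q)=1 and e_{193}(Q,P)=e_{193}(P,Q)^{-1}, expanding e_{193}(140*P + 167*Q,184*P + 17*Q) leaves e(P,Q)^det(M).
det(M) mod 193 = 23; its inverse in (Z/193)^* is 42 (check: 23*42 mod 193 = 1).
Build f_{193,P'} and f_{193,Q'} via the 8-bit ladder of 193=11000001_2; evaluate at shifted divisors; quotient in F_{68831193908273^3}.
f_P(D_Q)/f_Q(D_P) = 28129790083377 + 898778297186*t + 50025662827822*t^2.
Thus e_{193}(P,Q) = 27355440164731 + 39988940706819*t + 47641598138915*t^2.

27355440164731 + 39988940706819*t + 47641598138915*t^2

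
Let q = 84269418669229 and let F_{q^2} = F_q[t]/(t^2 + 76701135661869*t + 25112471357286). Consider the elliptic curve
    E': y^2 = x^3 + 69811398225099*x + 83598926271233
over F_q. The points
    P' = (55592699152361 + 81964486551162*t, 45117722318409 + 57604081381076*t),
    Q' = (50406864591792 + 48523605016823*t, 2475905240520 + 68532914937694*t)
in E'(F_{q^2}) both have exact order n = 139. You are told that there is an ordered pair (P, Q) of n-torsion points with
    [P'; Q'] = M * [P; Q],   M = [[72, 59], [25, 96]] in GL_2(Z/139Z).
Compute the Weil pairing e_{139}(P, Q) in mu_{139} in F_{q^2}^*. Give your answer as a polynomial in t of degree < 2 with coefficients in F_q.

4555561252031 + 10445874469797*t

e_{139}(aP+bQ,cP+dQ) = e_{139}(P,Q)^(ad-bc); with (a,b,c,d)=(72,59,25,96) this gives the det-139 law.
Hence e(P,Q) = e(P',Q')^{113} where 113 = 16^{-1} mod 139.
Build f_{139,P'} and f_{139,Q'} via the 8-bit ladder of 139=10001011_2; evaluate at shifted divisors; quotient in F_{84269418669229^2}.
e_{139}(P',Q') = 32411856489538 + 19248881971702*t.
Finally e_{139}(P,Q) = 4555561252031 + 10445874469797*t.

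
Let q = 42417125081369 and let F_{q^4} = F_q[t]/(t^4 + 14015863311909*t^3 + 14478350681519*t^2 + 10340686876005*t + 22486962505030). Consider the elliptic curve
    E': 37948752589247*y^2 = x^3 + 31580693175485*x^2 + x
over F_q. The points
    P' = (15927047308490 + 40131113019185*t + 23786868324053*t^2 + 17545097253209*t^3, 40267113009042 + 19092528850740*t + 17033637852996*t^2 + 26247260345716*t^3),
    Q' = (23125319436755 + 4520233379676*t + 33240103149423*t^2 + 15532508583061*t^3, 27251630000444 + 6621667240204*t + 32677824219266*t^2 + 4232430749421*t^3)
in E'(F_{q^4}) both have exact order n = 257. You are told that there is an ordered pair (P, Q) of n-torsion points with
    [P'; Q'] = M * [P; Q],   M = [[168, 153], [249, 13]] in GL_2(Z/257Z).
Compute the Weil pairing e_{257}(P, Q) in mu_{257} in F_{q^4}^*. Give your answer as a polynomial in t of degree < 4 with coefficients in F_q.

Under M = [[168,153],[249,13]] in GL_2(Z/257), e_{257}(P',Q') = e_{257}(P,Q)^(168*13-153*249 mod 257).
det(M) mod 257 = 67; its inverse in (Z/257)^* is 234 (check: 67*234 mod 257 = 1).
Montgomery->Weierstrass: x_W = 8869660337494*x+38424450432832, y_W=8869660337494*y on F_{42417125081369}; lands on y^2=x^3+17874985295665*x.
Build f_{257,P'} and f_{257,Q'} via the 9-bit ladder of 257=100000001_2; evaluate at shifted divisors; quotient in F_{42417125081369^4}.
The quotient is 23386907929855 + 11639186976208*t + 23738130280630*t^2 + 39123449489855*t^3.
(23386907929855 + 11639186976208*t + 23738130280630*t^2 + 39123449489855*t^3)^{234} mod (42417125081369,f) = 27182156556317 + 6921295923447*t + 2210819340106*t^2 + 39666155349608*t^3.

27182156556317 + 6921295923447*t + 2210819340106*t^2 + 39666155349608*t^3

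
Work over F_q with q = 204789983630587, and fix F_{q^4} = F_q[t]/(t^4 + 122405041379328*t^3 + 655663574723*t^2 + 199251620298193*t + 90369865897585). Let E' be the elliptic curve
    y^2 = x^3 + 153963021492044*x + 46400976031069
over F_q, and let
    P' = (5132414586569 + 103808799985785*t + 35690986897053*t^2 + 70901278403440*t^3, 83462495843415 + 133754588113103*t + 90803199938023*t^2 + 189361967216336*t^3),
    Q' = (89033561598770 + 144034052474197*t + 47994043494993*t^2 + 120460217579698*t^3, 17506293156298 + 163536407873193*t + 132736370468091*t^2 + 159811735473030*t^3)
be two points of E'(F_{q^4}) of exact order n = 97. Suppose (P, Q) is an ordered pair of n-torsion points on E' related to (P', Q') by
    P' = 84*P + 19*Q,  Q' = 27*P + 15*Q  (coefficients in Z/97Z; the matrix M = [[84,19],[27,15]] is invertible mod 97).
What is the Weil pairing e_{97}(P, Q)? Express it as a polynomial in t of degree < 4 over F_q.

90383928671173 + 53662671527506*t + 44134511369415*t^2 + 107619733461909*t^3

The 97-Weil pairing on E[97] over F_{204789983630587} is alternating-bilinear: e_{97}(P',Q') = e_{97}(P,Q)^det(M).
So e_{97}(P,Q) = e_{97}(P',Q')^{10}, since 68*10 = 1 mod 97.
Miller loop for e_{97} over F_{204789983630587^4}: bits of 97 = 1100001; 6 double steps + 2 add steps, l/v at each.
Result: e(P',Q') = 65432349930870 + 142491460176416*t + 61487458695911*t^2 + 131266886597149*t^3.
Thus e_{97}(P,Q) = 90383928671173 + 53662671527506*t + 44134511369415*t^2 + 107619733461909*t^3.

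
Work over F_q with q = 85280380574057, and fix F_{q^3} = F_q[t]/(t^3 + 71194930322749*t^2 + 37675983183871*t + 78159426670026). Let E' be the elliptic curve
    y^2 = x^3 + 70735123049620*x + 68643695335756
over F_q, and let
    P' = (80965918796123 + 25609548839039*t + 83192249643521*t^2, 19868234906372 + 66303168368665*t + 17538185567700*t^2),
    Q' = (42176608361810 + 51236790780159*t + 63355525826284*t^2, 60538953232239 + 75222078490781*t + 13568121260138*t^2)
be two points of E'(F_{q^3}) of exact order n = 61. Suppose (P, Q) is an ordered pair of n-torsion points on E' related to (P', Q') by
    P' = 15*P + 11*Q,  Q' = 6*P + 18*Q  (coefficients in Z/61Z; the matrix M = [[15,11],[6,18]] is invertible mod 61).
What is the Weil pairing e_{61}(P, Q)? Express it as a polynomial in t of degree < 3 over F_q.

Under M = [[15,11],[6,18]] in GL_2(Z/61), e_{61}(P',Q') = e_{61}(P,Q)^(15*18-11*6 mod 61).
det(M) mod 61 = 21; its inverse in (Z/61)^* is 32 (check: 21*32 mod 61 = 1).
Miller loop for e_{61} over F_{85280380574057^3}: bits of 61 = 111101; 5 double steps + 4 add steps, l/v at each.
So e_{61}(P',Q') = 83032611901701 + 6114812816753*t + 37233998087302*t^2.
e_{61}(P,Q) = (83032611901701 + 6114812816753*t + 37233998087302*t^2)^{32} = 38163475569682 + 78846466288351*t + 56370986855362*t^2.

38163475569682 + 78846466288351*t + 56370986855362*t^2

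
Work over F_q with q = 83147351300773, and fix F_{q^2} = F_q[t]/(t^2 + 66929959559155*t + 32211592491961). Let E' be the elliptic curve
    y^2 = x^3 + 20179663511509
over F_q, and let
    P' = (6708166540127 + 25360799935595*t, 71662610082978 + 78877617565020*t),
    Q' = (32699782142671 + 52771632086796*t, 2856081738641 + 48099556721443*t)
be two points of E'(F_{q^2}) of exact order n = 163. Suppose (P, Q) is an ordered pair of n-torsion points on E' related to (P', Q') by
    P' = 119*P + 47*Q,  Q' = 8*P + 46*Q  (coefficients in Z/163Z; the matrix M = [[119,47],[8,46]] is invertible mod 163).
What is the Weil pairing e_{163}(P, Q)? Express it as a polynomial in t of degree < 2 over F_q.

The 163-Weil pairing on E[163] over F_{83147351300773} is alternating-bilinear: e_{163}(P',Q') = e_{163}(P,Q)^det(M).
Inverting 45 mod 163: 29. Thus e_{163}(P,Q) = e(P',Q')^{29}.
Build f_{163,P'} and f_{163,Q'} via the 8-bit ladder of 163=10100011_2; evaluate at shifted divisors; quotient in F_{83147351300773^2}.
Result: e(P',Q') = 32426860426392 + 1797930966323*t.
(32426860426392 + 1797930966323*t)^{29} mod (83147351300773,f) = 40415695403727 + 5172501056464*t.

40415695403727 + 5172501056464*t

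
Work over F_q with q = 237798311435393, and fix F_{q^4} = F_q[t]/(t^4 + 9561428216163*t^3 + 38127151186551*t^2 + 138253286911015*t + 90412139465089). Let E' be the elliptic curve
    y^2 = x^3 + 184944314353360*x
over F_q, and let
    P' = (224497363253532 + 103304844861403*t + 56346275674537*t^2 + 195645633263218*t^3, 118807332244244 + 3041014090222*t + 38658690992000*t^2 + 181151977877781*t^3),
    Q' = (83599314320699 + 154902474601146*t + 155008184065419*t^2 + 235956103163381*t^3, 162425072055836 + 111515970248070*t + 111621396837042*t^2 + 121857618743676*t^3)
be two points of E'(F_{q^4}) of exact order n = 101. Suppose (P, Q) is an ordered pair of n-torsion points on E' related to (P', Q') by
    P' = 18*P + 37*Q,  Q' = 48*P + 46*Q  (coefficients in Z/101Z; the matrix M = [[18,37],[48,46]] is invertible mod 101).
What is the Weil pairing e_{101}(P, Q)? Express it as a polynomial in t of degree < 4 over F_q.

The 101-Weil pairing on E[101] over F_{237798311435393} is alternating-bilinear: e_{101}(P',Q') = e_{101}(P,Q)^det(M).
Hence e(P,Q) = e(P',Q')^{44} where 44 = 62^{-1} mod 101.
n = 101 = (1100101)_2 (7 bits, wt 4); accumulate f_{101,P'}(Q'+S)/f_{101,P'}(S) along the 6-step ladder.
The quotient is 34022130816675 + 136543621935911*t + 213454025685842*t^2 + 78164106236380*t^3.
Hence e(P,Q) = 107062511865499 + 43833428835624*t + 49754466546084*t^2 + 233230563300551*t^3 in F_{237798311435393^4}^*.

107062511865499 + 43833428835624*t + 49754466546084*t^2 + 233230563300551*t^3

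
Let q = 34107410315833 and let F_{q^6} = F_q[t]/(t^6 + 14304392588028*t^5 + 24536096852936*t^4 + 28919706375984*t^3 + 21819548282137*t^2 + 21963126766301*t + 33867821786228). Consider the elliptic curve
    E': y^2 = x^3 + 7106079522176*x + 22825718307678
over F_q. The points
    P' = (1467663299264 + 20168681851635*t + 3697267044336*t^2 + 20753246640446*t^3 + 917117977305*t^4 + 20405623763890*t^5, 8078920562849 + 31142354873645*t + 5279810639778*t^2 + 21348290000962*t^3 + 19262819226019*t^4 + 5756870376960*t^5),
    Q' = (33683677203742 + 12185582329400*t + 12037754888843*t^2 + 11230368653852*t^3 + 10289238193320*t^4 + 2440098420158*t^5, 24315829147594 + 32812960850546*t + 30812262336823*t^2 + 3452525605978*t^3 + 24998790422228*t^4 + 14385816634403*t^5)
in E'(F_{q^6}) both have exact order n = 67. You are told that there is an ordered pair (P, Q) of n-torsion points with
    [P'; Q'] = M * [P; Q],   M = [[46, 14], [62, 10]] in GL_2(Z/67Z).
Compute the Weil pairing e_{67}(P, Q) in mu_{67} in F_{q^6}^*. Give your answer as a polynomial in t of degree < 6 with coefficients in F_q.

e_{67} is bilinear + alternating on E[67], so e_{67}(46*P + 14*Q, 62*P + 10*Q) = e_{67}(P,Q)^(46*10-14*62).
det M = 46*10 - 14*62 = -408 = 61 (mod 67); 61^{-1} = 11 (mod 67).
Build f_{67,P'} and f_{67,Q'} via the 7-bit ladder of 67=1000011_2; evaluate at shifted divisors; quotient in F_{34107410315833^6}.
The quotient is 119857411073 + 20634279332066*t + 16902546928201*t^2 + 33617298838507*t^3 + 22715798910151*t^4 + 14156873236933*t^5.
Thus e_{67}(P,Q) = 24099518257527 + 1173549445736*t + 13224607485658*t^2 + 13579885273454*t^3 + 20395357487560*t^4 + 13681923399195*t^5.

24099518257527 + 1173549445736*t + 13224607485658*t^2 + 13579885273454*t^3 + 20395357487560*t^4 + 13681923399195*t^5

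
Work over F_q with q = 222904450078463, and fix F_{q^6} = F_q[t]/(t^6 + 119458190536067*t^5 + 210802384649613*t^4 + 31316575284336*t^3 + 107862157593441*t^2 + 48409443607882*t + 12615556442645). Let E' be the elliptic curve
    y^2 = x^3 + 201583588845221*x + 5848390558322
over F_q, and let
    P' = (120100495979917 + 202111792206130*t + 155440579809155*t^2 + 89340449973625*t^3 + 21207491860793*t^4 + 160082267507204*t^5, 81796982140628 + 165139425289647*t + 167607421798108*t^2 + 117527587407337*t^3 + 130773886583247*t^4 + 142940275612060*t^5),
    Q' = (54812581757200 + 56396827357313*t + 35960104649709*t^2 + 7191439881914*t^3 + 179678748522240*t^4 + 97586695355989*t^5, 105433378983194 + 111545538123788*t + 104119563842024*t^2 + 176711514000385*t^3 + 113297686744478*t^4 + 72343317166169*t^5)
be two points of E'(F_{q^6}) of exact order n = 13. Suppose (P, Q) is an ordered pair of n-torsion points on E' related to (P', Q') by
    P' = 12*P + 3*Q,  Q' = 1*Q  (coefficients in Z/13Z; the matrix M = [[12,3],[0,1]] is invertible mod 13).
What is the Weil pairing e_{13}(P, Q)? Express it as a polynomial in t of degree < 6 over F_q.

81686563180595 + 77774286582128*t + 79056854203908*t^2 + 162641094348225*t^3 + 29927601230732*t^4 + 80631747826433*t^5

e_{13} is bilinear + alternating on E[13], so e_{13}(12*P + 3*Q, 1*Q) = e_{13}(P,Q)^(12*1-3*0).
12*1 - 3*0 = 12; reduced mod 13: det = 12, inverse 12.
Build f_{13,P'} and f_{13,Q'} via the 4-bit ladder of 13=1101_2; evaluate at shifted divisors; quotient in F_{222904450078463^6}.
Result: e(P',Q') = 1439671844087 + 181068252168008*t + 133821745012469*t^2 + 51619939842629*t^3 + 11502888039251*t^4 + 158524779399157*t^5.
Raise to 12: e(P,Q) = 81686563180595 + 77774286582128*t + 79056854203908*t^2 + 162641094348225*t^3 + 29927601230732*t^4 + 80631747826433*t^5 in mu_{13}.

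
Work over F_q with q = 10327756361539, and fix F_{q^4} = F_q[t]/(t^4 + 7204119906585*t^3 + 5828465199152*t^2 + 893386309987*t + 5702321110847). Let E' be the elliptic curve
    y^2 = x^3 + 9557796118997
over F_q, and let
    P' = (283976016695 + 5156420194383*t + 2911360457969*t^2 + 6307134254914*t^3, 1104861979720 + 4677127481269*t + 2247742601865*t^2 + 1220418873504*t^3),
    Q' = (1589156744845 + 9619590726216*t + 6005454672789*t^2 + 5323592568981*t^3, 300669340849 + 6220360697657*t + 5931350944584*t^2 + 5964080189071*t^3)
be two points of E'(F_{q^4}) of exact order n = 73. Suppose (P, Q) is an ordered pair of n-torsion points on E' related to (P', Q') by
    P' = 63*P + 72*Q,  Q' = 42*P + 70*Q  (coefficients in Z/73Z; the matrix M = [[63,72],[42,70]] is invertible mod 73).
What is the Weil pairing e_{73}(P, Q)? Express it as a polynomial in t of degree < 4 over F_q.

185269295371 + 7657940188107*t + 7990598662388*t^2 + 5651106116273*t^3

Alternating bilinearity on E[73] (values in mu_{73} in F_{10327756361539^4}) gives e(P',Q') = e(P,Q)^det(M).
Inverting 72 mod 73: 72. Thus e_{73}(P,Q) = e(P',Q')^{72}.
n = 73 = (1001001)_2 (7 bits, wt 3); accumulate f_{73,P'}(Q'+S)/f_{73,P'}(S) along the 6-step ladder.
The quotient is 2934723705557 + 4323286083992*t + 3255261169247*t^2 + 2817608863710*t^3.
Hence e(P,Q) = 185269295371 + 7657940188107*t + 7990598662388*t^2 + 5651106116273*t^3 in F_{10327756361539^4}^*.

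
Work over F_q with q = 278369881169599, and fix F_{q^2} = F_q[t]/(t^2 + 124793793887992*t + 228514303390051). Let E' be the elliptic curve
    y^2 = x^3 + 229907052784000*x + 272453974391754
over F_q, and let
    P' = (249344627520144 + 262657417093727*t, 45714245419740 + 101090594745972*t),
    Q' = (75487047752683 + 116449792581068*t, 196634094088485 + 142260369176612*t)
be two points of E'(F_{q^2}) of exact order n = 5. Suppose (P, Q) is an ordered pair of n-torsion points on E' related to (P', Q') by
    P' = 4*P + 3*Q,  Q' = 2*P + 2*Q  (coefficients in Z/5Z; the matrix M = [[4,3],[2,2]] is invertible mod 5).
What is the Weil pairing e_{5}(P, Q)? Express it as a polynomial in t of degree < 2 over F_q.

The 5-Weil pairing on E[5] over F_{278369881169599} is alternating-bilinear: e_{5}(P',Q') = e_{5}(P,Q)^det(M).
det M = 4*2 - 3*2 = 2 = 2 (mod 5); 2^{-1} = 3 (mod 5).
Run Miller on y^2=x^3+229907052784000*x+272453974391754 over F_{278369881169599}: ladder 101 (3 bits); e = f_P(D_Q)/f_Q(D_P).
f_P(D_Q)/f_Q(D_P) = 126641624722453 + 138567486396741*t.
Raise to 3: e(P,Q) = 107698419138550 + 93530346183457*t in mu_{5}.

107698419138550 + 93530346183457*t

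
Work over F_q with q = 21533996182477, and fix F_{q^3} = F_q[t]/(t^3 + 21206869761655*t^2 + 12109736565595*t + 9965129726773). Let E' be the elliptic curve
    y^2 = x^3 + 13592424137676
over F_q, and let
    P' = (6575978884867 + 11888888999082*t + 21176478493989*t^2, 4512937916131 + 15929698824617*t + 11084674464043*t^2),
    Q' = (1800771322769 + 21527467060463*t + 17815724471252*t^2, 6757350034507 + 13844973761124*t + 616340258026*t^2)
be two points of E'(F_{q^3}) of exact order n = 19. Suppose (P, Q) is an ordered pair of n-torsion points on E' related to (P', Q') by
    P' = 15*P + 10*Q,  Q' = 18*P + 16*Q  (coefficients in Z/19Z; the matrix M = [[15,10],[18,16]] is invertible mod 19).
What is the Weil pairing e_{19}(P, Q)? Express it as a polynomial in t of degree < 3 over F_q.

18125083999422 + 17145095344820*t + 13393259726308*t^2

Since e_{19}(P,P)=e_{19}(Q,Q)=1 and e_{19}(Q,P)=e_{19}(P,Q)^{-1}, expanding e_{19}(15*P + 10*Q,18*P + 16*Q) leaves e(P,Q)^det(M).
15*16 - 10*18 = 60; reduced mod 19: det = 3, inverse 13.
Run Miller on y^2=x^3+13592424137676 over F_{21533996182477}: ladder 10011 (5 bits); e = f_P(D_Q)/f_Q(D_P).
Result: e(P',Q') = 4583875108247 + 5791112864666*t + 9247715924342*t^2.
(4583875108247 + 5791112864666*t + 9247715924342*t^2)^{13} mod (21533996182477,f) = 18125083999422 + 17145095344820*t + 13393259726308*t^2.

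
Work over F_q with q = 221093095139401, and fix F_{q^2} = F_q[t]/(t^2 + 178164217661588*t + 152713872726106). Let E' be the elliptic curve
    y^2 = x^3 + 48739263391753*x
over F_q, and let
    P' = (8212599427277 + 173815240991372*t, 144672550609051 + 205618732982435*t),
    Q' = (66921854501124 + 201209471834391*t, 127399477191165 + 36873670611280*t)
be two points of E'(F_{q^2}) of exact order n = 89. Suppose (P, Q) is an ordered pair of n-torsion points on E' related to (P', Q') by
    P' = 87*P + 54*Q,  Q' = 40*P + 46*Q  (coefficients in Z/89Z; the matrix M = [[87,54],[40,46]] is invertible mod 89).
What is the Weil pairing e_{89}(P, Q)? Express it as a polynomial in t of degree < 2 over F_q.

7144706899158 + 208820908823285*t

e_{89} is bilinear + alternating on E[89], so e_{89}(87*P + 54*Q, 40*P + 46*Q) = e_{89}(P,Q)^(87*46-54*40).
87*46 - 54*40 = 1842; reduced mod 89: det = 62, inverse 56.
7-bit Miller (1011001) on E'/F_{221093095139401} with a'=48739263391753, b'=0: accumulate tangent/chord ratios at Q'+S and P'+S'.
So e_{89}(P',Q') = 44473163733468 + 28678567509512*t.
Thus e_{89}(P,Q) = 7144706899158 + 208820908823285*t.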